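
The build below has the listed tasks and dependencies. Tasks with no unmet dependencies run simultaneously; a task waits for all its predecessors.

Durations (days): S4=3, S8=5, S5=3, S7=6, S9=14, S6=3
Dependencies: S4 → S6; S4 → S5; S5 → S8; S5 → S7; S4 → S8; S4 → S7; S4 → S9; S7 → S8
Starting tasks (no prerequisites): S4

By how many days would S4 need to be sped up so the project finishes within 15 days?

2

Current finish: 17 days; target: 15.
S4 is on every critical path, so each day cut from S4 cuts the finish by one (this holds down to a finish of 15).
Need 17 − 15 = 2 days off S4 → S4 becomes 1 day, finish becomes 15.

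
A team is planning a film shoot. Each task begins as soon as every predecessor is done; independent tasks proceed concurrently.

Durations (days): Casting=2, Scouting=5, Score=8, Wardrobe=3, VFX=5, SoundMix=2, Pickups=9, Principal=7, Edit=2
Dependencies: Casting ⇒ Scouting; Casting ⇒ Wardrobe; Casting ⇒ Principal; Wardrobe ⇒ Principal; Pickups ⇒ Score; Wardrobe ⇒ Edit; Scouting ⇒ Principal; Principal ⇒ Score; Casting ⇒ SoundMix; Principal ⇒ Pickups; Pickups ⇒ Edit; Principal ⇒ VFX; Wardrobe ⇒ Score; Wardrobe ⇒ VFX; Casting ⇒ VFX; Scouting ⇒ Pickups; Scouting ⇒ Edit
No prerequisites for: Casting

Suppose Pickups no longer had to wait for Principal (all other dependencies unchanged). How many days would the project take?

24

Original critical path: Casting→Scouting→Principal→Pickups→Score = 2+5+7+9+8 = 31 ⇒ 31 days.
Without Principal→Pickups, Pickups's earliest start moves from 14 to 7.
The longest chain is now Casting→Scouting→Pickups→Score = 2+5+9+8 = 24, so the project takes 24 days.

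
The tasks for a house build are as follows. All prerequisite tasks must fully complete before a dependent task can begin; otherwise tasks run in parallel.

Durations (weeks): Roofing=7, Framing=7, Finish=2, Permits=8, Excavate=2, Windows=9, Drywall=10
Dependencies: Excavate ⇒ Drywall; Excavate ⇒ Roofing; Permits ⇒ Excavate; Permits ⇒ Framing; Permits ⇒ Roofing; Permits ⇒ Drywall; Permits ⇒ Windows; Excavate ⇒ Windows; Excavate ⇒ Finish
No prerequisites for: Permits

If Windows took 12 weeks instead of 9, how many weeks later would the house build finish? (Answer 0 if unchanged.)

2

Critical path before the change: Permits→Excavate→Drywall = 8+2+10 = 20 giving 20 weeks.
Windows has 1 week of float (longest path through it is 19).
New critical path: Permits→Excavate→Windows = 8+2+12 = 22 ⇒ 22 weeks.
Change in finish: 22 − 20 = +2 weeks.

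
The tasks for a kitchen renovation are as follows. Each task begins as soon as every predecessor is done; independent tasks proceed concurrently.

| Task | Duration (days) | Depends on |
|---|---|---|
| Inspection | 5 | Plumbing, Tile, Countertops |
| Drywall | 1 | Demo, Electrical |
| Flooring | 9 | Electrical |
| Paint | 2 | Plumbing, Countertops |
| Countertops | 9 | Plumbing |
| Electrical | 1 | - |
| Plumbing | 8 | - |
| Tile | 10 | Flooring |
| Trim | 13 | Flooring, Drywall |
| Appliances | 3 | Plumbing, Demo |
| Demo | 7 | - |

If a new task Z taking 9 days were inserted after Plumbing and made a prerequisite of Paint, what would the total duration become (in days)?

Originally the kitchen renovation takes 25 days.
With Z inserted, Paint now waits for max(Plumbing, Countertops, Z).
New critical path: Electrical→Flooring→Tile→Inspection = 1+9+10+5 = 25 ⇒ 25 days.

25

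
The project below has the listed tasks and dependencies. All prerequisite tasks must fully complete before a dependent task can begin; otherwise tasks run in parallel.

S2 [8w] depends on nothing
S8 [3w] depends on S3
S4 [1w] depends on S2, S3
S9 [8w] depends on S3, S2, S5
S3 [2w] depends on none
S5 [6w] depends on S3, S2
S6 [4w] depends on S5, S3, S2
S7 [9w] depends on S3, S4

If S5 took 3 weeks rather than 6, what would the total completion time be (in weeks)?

As given, the longest chain is S2→S5→S9 = 8+6+8 = 22, so the finish is 22 weeks.
S5 is on the critical path; changing it to 3 makes that path 19 weeks.
The critical path is still S2→S5→S9; finish is now 19 weeks.

19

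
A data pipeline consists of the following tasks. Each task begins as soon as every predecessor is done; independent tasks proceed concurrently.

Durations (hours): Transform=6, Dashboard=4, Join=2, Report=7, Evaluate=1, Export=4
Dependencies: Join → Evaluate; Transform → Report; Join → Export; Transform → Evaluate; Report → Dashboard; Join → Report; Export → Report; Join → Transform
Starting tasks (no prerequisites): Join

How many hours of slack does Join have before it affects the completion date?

Critical path: Join→Transform→Report→Dashboard = 2+6+7+4 = 19, so the finish is 19 hours.
The longest chain containing Join totals 19 hours.
Float = 19 − 19 = 0.

0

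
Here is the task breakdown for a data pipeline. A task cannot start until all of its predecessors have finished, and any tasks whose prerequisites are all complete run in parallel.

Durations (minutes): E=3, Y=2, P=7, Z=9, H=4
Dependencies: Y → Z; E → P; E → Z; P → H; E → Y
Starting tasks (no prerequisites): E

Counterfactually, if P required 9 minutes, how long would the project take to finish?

Critical path before the change: E→P→H = 3+7+4 = 14 giving 14 minutes.
P lies on that path, so at 9 minutes the path becomes 16 minutes.
The critical path is still E→P→H; finish is now 16 minutes.

16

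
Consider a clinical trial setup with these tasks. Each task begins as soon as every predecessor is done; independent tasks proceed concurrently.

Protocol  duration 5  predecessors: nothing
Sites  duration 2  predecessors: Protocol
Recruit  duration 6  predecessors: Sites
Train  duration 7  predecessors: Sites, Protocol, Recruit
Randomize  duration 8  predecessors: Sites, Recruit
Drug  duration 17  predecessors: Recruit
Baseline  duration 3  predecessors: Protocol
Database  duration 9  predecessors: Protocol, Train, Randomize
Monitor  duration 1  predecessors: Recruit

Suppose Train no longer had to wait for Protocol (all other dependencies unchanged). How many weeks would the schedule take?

30

Before: longest chain Protocol→Sites→Recruit→Randomize→Database = 5+2+6+8+9 = 30, finish 30.
Dropping Protocol→Train doesn't change Train's earliest start (13); another predecessor still binds.
New critical path: Protocol→Sites→Recruit→Randomize→Database = 5+2+6+8+9 = 30 ⇒ 30 weeks.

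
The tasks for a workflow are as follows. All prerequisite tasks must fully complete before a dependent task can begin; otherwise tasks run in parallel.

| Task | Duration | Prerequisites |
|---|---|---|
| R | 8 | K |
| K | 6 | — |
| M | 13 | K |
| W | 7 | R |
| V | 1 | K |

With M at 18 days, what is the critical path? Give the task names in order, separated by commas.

As given, the longest chain is K→R→W = 6+8+7 = 21, so the finish is 21 days.
M has 2 days of float (longest path through it is 19).
The binding chain switches to K→M = 6+18 = 24; finish 24 days.

K, M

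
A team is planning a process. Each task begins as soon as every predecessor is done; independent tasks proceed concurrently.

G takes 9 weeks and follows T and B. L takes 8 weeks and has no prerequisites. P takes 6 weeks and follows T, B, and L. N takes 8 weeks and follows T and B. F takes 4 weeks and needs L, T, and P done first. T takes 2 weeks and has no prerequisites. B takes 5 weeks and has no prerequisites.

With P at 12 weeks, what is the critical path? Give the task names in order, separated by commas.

L, P, F

As given, the longest chain is L→P→F = 8+6+4 = 18, so the finish is 18 weeks.
P lies on that path, so at 12 weeks the path becomes 24 weeks.
No other chain overtakes it, so the finish is 24 weeks.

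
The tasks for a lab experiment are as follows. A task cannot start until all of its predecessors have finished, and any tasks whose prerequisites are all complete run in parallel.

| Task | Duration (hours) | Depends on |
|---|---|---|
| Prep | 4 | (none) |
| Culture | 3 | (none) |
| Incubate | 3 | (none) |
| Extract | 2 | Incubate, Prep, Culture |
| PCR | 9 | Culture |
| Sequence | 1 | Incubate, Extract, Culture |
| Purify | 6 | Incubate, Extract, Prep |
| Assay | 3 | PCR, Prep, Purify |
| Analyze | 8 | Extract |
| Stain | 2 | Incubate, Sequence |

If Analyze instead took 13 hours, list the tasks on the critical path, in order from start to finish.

The binding path is Prep→Extract→Purify→Assay = 4+2+6+3 = 15; finish at 15 hours.
The longest path through Analyze is only 14 hours, so Analyze has float 1.
The binding chain switches to Prep→Extract→Analyze = 4+2+13 = 19; finish 19 hours.

Prep, Extract, Analyze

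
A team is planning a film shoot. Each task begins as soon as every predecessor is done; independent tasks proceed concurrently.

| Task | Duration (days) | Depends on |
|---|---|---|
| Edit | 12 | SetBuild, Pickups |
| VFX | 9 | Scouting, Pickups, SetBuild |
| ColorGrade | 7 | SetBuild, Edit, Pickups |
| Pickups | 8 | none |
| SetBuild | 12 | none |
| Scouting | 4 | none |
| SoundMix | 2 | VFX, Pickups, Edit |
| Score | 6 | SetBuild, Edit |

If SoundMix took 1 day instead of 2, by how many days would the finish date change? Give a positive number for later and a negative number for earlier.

0

Critical path before the change: SetBuild→Edit→ColorGrade = 12+12+7 = 31 giving 31 days.
SoundMix has 5 days of float (longest path through it is 26).
That remains the longest chain; total 31 days.
Change in finish: 31 − 31 = +0 days.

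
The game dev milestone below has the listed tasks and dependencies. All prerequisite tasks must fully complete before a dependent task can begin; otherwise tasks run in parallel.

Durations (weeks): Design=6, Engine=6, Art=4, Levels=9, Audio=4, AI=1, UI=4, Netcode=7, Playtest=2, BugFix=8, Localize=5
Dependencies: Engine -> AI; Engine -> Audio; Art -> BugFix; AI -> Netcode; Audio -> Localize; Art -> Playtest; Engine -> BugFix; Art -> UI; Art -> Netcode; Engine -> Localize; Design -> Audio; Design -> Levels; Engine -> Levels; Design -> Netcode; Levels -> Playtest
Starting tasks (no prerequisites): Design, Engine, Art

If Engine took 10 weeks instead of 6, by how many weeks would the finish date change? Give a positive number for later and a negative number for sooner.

4

As given, the longest chain is Engine→Levels→Playtest = 6+9+2 = 17, so the finish is 17 weeks.
Since Engine is critical, the +4 change carries straight to that chain (now 21 weeks).
That remains the longest chain; total 21 weeks.
Change in finish: 21 − 17 = +4 weeks.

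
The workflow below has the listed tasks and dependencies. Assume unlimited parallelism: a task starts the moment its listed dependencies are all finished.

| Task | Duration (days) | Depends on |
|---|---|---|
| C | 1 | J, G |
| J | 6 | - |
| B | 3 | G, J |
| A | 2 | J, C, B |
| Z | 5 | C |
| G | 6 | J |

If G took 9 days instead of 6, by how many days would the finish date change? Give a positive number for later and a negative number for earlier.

Baseline: J→G→C→Z = 6+6+1+5 = 18 → 18 days.
G is on the critical path; changing it to 9 makes that path 21 days.
That remains the longest chain; total 21 days.
Change in finish: 21 − 18 = +3 days.

3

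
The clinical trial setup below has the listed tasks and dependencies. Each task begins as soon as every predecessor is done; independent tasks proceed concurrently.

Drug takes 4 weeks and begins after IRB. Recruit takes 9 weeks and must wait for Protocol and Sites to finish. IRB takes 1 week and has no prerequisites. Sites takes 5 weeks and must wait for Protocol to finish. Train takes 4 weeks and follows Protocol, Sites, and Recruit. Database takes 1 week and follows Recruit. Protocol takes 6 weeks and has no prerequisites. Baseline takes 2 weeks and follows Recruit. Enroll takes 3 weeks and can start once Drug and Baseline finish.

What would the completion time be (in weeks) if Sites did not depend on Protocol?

Before: longest chain Protocol→Sites→Recruit→Baseline→Enroll = 6+5+9+2+3 = 25, finish 25.
Without Protocol→Sites, Sites's earliest start moves from 6 to 0.
The longest chain is now Protocol→Recruit→Baseline→Enroll = 6+9+2+3 = 20, so the clinical trial setup takes 20 weeks.

20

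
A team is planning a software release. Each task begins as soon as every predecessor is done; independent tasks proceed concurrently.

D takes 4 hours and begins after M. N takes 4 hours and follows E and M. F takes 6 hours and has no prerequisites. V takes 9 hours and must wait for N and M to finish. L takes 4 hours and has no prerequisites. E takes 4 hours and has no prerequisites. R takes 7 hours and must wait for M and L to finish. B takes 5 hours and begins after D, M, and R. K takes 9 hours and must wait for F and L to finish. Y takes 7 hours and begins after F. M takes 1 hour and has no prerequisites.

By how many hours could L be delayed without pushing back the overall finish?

E→N→V = 4+4+9 = 17 sets the makespan at 17 hours.
L finishes as early as 4 and must finish by 5.
Slack of L = 1 − 0 = 1 hour.

1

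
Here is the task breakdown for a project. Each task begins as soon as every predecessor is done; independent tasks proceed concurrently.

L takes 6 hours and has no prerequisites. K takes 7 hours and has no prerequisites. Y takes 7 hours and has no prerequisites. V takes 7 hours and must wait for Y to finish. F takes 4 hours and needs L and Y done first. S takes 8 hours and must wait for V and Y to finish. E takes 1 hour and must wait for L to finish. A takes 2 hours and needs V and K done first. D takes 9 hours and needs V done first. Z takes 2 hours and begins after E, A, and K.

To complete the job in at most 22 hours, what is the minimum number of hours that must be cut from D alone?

Current finish: 23 hours; target: 22.
D is on every critical path, so each hour cut from D cuts the finish by one (this holds down to a finish of 22).
Need 23 − 22 = 1 hour off D → D becomes 8 hours, finish becomes 22.

1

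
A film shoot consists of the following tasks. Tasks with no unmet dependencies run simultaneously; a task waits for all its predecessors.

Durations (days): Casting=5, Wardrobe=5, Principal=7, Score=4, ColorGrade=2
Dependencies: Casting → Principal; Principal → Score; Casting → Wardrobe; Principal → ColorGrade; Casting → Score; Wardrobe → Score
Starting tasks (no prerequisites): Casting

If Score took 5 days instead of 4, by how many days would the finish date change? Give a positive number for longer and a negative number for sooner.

The binding path is Casting→Principal→Score = 5+7+4 = 16; finish at 16 days.
Since Score is critical, the +1 change carries straight to that chain (now 17 days).
No other chain overtakes it, so the finish is 17 days.
Change in finish: 17 − 16 = +1 days.

1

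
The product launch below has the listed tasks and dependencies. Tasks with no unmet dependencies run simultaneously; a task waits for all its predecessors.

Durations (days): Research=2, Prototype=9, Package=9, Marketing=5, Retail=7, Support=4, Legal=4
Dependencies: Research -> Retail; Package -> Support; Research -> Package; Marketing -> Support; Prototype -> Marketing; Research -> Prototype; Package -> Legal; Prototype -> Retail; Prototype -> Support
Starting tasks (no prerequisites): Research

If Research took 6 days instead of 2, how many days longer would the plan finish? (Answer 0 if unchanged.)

As given, the longest chain is Research→Prototype→Marketing→Support = 2+9+5+4 = 20, so the finish is 20 days.
Research lies on that path, so at 6 days the path becomes 24 days.
No other chain overtakes it, so the finish is 24 days.
Change in finish: 24 − 20 = +4 days.

4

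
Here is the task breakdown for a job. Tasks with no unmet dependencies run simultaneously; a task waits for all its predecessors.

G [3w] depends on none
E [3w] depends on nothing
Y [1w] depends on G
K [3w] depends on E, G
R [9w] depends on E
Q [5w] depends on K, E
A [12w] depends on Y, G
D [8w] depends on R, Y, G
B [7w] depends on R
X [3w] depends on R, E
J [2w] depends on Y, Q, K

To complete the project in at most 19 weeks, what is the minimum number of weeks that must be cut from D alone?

Current finish: 20 weeks; target: 19.
D is on every critical path, so each week cut from D cuts the finish by one (this holds down to a finish of 19).
Need 20 − 19 = 1 week off D → D becomes 7 weeks, finish becomes 19.

1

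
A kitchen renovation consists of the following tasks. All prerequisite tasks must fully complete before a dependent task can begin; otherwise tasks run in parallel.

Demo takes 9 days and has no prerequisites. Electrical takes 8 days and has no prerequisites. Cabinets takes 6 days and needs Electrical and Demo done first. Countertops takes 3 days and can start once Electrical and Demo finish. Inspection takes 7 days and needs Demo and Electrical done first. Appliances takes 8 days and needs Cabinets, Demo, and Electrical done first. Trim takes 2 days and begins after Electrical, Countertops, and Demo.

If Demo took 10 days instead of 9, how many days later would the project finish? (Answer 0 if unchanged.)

The binding path is Demo→Cabinets→Appliances = 9+6+8 = 23; finish at 23 days.
Demo lies on that path, so at 10 days the path becomes 24 days.
No other chain overtakes it, so the finish is 24 days.
Change in finish: 24 − 23 = +1 days.

1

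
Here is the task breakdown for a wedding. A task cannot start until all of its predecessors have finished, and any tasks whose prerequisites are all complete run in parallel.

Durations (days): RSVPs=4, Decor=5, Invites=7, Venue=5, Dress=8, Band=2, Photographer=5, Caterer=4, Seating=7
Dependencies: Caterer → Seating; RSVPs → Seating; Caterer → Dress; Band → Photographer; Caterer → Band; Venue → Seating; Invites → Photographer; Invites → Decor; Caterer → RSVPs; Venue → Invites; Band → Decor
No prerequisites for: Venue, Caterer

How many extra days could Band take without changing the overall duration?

Venue→Invites→Photographer = 5+7+5 = 17 sets the makespan at 17 days.
The longest chain containing Band totals 11 days.
Slack of Band = 10 − 4 = 6 days.

6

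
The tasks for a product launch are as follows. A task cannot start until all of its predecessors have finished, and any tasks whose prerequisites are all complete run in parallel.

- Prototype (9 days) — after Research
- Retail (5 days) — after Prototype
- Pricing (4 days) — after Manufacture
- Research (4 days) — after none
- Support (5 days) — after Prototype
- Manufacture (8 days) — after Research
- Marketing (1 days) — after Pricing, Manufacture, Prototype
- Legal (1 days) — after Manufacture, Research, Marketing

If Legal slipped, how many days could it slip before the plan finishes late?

0

Research→Prototype→Retail = 4+9+5 = 18 sets the makespan at 18 days.
Longest path through Legal: 18 days (earliest finish 18, latest finish 18).
So Legal can slip 18 − 18 = 0 days.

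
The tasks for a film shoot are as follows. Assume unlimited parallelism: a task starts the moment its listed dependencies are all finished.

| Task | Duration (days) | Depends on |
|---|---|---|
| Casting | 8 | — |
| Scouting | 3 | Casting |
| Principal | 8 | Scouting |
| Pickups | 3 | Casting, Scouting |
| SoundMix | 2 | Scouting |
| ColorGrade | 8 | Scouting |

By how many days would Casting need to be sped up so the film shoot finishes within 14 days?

5

Current finish: 19 days; target: 14.
Casting is on every critical path, so each day cut from Casting cuts the finish by one (this holds down to a finish of 12).
Need 19 − 14 = 5 days off Casting → Casting becomes 3 days, finish becomes 14.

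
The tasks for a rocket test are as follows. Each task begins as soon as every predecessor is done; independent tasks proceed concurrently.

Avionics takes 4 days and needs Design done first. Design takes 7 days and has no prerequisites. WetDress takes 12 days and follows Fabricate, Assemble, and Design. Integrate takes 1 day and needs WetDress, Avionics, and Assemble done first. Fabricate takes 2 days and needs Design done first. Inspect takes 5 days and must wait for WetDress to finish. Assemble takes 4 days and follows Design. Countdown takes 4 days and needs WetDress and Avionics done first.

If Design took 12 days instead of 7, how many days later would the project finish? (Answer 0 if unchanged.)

5

Critical path before the change: Design→Assemble→WetDress→Inspect = 7+4+12+5 = 28 giving 28 days.
Design is on the critical path; changing it to 12 makes that path 33 days.
The critical path is still Design→Assemble→WetDress→Inspect; finish is now 33 days.
Change in finish: 33 − 28 = +5 days.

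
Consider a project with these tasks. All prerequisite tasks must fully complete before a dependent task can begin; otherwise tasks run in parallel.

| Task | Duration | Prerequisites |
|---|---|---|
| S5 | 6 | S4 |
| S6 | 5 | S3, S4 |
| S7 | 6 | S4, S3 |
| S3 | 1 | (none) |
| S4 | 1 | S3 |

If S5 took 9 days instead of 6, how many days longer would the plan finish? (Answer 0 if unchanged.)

The binding path is S3→S4→S5 = 1+1+6 = 8; finish at 8 days.
Since S5 is critical, the +3 change carries straight to that chain (now 11 days).
The critical path is still S3→S4→S5; finish is now 11 days.
Change in finish: 11 − 8 = +3 days.

3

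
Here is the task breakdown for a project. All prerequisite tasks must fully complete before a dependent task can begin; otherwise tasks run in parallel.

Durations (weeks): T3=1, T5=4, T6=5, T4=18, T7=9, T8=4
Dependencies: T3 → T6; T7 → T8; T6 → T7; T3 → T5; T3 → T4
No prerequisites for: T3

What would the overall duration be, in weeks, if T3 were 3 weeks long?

As given, the longest chain is T3→T4 = 1+18 = 19, so the finish is 19 weeks.
T3 is on the critical path; changing it to 3 makes that path 21 weeks.
That remains the longest chain; total 21 weeks.

21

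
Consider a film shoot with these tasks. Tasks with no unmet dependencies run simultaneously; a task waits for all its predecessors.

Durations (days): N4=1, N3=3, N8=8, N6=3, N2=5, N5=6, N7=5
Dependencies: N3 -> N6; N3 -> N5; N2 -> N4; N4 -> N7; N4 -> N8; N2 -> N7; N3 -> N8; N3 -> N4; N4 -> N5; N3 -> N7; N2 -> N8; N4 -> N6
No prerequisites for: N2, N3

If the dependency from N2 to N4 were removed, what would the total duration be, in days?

Original critical path: N2→N4→N8 = 5+1+8 = 14 ⇒ 14 days.
Without N2→N4, N4's earliest start moves from 5 to 3.
New critical path: N2→N8 = 5+8 = 13 ⇒ 13 days.

13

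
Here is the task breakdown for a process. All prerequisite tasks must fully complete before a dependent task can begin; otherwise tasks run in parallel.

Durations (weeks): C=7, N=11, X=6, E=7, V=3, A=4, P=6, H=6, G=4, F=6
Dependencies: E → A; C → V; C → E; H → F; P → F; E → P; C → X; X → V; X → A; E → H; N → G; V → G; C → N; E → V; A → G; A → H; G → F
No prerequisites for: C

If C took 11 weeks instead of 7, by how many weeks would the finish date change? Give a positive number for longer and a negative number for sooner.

Baseline: C→E→A→H→F = 7+7+4+6+6 = 30 → 30 weeks.
C lies on that path, so at 11 weeks the path becomes 34 weeks.
The critical path is still C→E→A→H→F; finish is now 34 weeks.
Change in finish: 34 − 30 = +4 weeks.

4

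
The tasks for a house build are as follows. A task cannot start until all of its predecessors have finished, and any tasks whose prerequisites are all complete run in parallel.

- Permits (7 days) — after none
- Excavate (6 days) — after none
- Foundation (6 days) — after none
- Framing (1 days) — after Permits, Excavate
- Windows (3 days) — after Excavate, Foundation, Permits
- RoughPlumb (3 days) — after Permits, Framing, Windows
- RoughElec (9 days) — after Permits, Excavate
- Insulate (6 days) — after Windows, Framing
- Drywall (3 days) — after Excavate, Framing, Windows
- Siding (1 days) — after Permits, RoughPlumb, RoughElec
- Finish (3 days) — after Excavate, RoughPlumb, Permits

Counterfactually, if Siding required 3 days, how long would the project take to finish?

Critical path before the change: Permits→RoughElec→Siding = 7+9+1 = 17 giving 17 days.
Siding is on the critical path; changing it to 3 makes that path 19 days.
That remains the longest chain; total 19 days.

19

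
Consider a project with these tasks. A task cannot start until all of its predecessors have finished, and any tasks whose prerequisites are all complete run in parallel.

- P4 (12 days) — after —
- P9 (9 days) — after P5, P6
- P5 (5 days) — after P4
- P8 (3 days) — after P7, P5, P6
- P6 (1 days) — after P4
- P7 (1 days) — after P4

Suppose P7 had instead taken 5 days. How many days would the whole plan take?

As given, the longest chain is P4→P5→P9 = 12+5+9 = 26, so the finish is 26 days.
P7 has 10 days of float (longest path through it is 16).
That remains the longest chain; total 26 days.

26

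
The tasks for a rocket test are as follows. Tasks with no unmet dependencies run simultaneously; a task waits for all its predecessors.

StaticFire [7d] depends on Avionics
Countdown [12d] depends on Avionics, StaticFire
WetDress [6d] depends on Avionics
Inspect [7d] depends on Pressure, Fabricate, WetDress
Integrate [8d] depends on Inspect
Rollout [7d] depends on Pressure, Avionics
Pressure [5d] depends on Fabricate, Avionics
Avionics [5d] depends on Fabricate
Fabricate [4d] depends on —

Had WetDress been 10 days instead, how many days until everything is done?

34

As given, the longest chain is Fabricate→Avionics→WetDress→Inspect→Integrate = 4+5+6+7+8 = 30, so the finish is 30 days.
Since WetDress is critical, the +4 change carries straight to that chain (now 34 days).
The critical path is still Fabricate→Avionics→WetDress→Inspect→Integrate; finish is now 34 days.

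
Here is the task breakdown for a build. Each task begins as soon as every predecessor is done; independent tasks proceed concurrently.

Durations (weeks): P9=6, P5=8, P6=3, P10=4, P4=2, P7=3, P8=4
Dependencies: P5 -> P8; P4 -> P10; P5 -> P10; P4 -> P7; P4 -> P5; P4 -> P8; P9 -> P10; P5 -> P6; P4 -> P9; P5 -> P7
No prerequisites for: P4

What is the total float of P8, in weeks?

0

P4→P5→P8 = 2+8+4 = 14 sets the makespan at 14 weeks.
P8 finishes as early as 14 and must finish by 14.
Float = 14 − 14 = 0.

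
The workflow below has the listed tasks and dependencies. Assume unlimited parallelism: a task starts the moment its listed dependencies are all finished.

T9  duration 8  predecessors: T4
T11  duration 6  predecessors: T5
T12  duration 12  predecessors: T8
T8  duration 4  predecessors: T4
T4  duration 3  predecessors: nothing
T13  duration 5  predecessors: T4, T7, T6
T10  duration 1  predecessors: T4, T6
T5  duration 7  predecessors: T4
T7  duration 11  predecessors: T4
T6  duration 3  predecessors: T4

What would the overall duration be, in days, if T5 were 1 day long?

19

As given, the longest chain is T4→T7→T13 = 3+11+5 = 19, so the finish is 19 days.
The longest path through T5 is only 16 days, so T5 has float 3.
No other chain overtakes it, so the finish is 19 days.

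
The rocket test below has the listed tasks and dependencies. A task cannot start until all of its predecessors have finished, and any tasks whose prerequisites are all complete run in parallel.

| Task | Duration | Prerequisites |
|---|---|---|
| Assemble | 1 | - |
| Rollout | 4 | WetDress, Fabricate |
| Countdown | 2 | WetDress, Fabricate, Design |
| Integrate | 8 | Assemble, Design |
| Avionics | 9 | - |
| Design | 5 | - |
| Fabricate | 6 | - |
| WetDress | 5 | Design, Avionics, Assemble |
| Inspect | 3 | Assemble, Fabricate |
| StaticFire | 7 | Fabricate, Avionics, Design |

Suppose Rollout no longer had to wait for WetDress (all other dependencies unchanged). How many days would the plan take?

Before: longest chain Avionics→WetDress→Rollout = 9+5+4 = 18, finish 18.
Without WetDress→Rollout, Rollout's earliest start moves from 14 to 6.
The longest chain is now Avionics→WetDress→Countdown = 9+5+2 = 16, so the plan takes 16 days.

16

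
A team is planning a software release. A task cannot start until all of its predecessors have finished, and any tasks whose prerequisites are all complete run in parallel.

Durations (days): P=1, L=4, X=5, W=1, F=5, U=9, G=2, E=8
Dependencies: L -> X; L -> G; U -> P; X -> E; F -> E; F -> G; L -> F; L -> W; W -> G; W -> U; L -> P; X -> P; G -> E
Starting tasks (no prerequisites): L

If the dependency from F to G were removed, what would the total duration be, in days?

17

Original critical path: L→F→G→E = 4+5+2+8 = 19 ⇒ 19 days.
Without F→G, G's earliest start moves from 9 to 5.
New critical path: L→X→E = 4+5+8 = 17 ⇒ 17 days.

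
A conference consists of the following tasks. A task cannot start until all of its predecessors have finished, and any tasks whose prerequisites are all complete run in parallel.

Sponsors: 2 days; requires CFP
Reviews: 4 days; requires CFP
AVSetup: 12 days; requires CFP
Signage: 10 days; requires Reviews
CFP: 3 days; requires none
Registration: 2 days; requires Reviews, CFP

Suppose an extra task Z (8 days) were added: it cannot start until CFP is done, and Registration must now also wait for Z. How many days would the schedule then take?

Originally the schedule takes 17 days.
With Z inserted, Registration now waits for max(Reviews, CFP, Z).
New critical path: CFP→Reviews→Signage = 3+4+10 = 17 ⇒ 17 days.

17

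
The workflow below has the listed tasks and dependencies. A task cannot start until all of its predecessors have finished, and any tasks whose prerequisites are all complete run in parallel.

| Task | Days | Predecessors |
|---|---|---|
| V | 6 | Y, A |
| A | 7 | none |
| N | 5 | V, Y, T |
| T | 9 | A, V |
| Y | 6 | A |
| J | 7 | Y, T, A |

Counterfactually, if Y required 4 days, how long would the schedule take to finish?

33

Baseline: A→Y→V→T→J = 7+6+6+9+7 = 35 → 35 days.
Y is on the critical path; changing it to 4 makes that path 33 days.
No other chain overtakes it, so the finish is 33 days.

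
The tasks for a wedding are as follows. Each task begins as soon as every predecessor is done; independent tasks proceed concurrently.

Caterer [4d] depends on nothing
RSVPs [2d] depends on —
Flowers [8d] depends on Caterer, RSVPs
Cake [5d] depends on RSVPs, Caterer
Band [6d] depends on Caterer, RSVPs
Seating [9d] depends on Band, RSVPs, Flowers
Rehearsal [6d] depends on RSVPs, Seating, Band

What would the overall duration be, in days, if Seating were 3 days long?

21

The binding path is Caterer→Flowers→Seating→Rehearsal = 4+8+9+6 = 27; finish at 27 days.
Seating is on the critical path; changing it to 3 makes that path 21 days.
The critical path is still Caterer→Flowers→Seating→Rehearsal; finish is now 21 days.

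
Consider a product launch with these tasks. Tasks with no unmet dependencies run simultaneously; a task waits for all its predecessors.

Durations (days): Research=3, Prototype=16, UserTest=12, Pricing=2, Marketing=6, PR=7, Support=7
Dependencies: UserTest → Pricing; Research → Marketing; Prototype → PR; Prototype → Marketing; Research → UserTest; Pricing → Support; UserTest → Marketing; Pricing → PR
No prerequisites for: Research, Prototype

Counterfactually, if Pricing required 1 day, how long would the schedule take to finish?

23

Actual critical path: Research→UserTest→Pricing→PR = 3+12+2+7 = 24 ⇒ 24 days.
Pricing lies on that path, so at 1 day the path becomes 23 days.
No other chain overtakes it, so the finish is 23 days.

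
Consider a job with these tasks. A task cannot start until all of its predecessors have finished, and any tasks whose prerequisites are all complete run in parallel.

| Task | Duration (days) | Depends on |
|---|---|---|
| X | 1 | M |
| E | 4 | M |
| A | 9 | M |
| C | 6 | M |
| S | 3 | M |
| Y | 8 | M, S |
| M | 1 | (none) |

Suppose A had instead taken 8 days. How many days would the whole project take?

12

The binding path is M→S→Y = 1+3+8 = 12; finish at 12 days.
A has 2 days of float (longest path through it is 10).
The critical path is still M→S→Y; finish is now 12 days.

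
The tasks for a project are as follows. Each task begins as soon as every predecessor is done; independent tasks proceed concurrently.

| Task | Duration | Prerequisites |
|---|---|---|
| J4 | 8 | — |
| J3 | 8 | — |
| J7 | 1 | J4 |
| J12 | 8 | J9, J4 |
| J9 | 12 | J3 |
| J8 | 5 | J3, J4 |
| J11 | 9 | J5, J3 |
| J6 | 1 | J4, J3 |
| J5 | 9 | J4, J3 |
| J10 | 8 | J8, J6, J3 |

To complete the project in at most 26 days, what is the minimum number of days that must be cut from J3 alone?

2

Current finish: 28 days; target: 26.
J3 is on every critical path, so each day cut from J3 cuts the finish by one (this holds down to a finish of 26).
Need 28 − 26 = 2 days off J3 → J3 becomes 6 days, finish becomes 26.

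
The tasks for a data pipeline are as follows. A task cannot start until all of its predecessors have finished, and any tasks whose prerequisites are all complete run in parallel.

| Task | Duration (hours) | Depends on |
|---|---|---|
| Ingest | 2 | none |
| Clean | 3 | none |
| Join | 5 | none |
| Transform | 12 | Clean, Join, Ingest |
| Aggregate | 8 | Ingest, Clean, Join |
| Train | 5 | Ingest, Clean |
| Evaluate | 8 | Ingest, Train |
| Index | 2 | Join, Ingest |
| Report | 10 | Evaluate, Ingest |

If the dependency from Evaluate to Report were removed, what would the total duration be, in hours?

17

With the dependency in place, Clean→Train→Evaluate→Report = 3+5+8+10 = 26 sets the finish at 26 hours.
Without Evaluate→Report, Report's earliest start moves from 16 to 2.
New critical path: Join→Transform = 5+12 = 17 ⇒ 17 hours.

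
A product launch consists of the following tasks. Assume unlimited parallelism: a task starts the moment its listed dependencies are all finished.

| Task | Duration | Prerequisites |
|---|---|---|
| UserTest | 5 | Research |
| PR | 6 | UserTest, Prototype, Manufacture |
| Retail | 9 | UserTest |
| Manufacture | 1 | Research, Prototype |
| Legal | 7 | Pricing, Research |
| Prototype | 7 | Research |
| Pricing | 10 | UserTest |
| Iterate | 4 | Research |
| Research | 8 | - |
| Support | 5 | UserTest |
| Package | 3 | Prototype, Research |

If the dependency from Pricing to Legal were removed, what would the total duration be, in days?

23

Original critical path: Research→UserTest→Pricing→Legal = 8+5+10+7 = 30 ⇒ 30 days.
Without Pricing→Legal, Legal's earliest start moves from 23 to 8.
After: Research→UserTest→Pricing = 8+5+10 = 23 → 23 days.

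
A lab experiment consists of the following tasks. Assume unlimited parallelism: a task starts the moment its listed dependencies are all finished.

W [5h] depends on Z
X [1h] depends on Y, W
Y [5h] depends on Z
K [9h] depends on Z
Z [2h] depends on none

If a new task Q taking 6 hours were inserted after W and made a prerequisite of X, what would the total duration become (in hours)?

Originally the plan takes 11 hours.
With Q inserted, X now waits for max(Y, W, Q).
New critical path: Z→W→Q→X = 2+5+6+1 = 14 ⇒ 14 hours.

14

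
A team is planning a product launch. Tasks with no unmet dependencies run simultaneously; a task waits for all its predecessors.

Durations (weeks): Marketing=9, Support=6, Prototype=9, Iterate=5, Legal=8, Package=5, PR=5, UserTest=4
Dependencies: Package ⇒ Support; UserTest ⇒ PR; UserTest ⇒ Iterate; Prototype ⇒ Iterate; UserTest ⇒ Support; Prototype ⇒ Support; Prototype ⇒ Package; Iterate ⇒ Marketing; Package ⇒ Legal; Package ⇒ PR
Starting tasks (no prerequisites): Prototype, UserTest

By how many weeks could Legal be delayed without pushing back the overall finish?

1

Prototype→Iterate→Marketing = 9+5+9 = 23 sets the makespan at 23 weeks.
Longest path through Legal: 22 weeks (earliest finish 22, latest finish 23).
Float = 23 − 22 = 1.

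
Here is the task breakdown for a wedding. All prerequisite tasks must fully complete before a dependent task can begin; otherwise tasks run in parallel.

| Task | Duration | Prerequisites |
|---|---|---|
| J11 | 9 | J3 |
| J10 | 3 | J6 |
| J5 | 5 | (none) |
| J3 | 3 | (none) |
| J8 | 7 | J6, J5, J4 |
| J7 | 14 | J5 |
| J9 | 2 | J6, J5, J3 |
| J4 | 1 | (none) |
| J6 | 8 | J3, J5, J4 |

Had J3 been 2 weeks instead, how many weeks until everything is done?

Baseline: J5→J6→J8 = 5+8+7 = 20 → 20 weeks.
J3 is off the critical path — its longest chain is 18 weeks, giving 2 of slack.
The critical path is still J5→J6→J8; finish is now 20 weeks.

20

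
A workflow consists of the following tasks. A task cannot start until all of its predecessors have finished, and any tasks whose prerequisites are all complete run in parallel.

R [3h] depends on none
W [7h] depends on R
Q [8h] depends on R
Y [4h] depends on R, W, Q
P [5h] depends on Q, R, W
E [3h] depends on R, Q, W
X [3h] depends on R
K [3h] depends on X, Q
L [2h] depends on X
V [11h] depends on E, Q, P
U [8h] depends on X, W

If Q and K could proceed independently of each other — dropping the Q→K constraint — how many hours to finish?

27

Original critical path: R→Q→P→V = 3+8+5+11 = 27 ⇒ 27 hours.
Without Q→K, K's earliest start moves from 11 to 6.
After: R→Q→P→V = 3+8+5+11 = 27 → 27 hours.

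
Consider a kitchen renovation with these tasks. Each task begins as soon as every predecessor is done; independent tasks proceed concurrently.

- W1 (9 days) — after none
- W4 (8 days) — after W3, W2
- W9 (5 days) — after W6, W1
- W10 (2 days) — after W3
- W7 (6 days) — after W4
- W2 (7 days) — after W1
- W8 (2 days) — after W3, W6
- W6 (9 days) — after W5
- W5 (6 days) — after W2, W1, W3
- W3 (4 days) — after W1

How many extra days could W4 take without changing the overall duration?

6

W1→W2→W5→W6→W9 = 9+7+6+9+5 = 36 sets the makespan at 36 days.
Longest path through W4: 30 days (earliest finish 24, latest finish 30).
Slack of W4 = 22 − 16 = 6 days.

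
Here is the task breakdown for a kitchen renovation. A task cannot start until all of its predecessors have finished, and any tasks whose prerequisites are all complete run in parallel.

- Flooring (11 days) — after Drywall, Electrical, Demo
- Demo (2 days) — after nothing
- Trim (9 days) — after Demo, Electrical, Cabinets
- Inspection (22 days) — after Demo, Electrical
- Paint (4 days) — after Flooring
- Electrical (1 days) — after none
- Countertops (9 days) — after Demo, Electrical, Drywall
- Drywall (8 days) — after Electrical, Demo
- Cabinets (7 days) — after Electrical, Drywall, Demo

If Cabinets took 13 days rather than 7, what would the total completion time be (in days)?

As given, the longest chain is Demo→Drywall→Cabinets→Trim = 2+8+7+9 = 26, so the finish is 26 days.
Since Cabinets is critical, the +6 change carries straight to that chain (now 32 days).
No other chain overtakes it, so the finish is 32 days.

32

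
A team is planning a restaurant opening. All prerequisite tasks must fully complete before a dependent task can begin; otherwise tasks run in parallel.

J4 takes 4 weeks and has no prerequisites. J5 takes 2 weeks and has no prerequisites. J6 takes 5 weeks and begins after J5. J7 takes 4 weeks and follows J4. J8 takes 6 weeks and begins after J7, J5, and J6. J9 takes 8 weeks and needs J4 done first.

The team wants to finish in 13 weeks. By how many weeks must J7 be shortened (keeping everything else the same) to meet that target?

1

Current finish: 14 weeks; target: 13.
J7 is on every critical path, so each week cut from J7 cuts the finish by one (this holds down to a finish of 13).
Need 14 − 13 = 1 week off J7 → J7 becomes 3 weeks, finish becomes 13.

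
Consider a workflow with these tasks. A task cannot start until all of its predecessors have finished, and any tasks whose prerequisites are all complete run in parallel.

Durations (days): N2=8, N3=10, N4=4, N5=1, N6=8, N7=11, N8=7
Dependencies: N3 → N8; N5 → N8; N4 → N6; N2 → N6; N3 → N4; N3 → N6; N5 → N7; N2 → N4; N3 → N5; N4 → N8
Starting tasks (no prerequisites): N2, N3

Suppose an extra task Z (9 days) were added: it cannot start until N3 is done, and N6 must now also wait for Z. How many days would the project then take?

27

Originally the project takes 22 days.
With Z inserted, N6 now waits for max(N4, N2, N3, Z).
New critical path: N3→Z→N6 = 10+9+8 = 27 ⇒ 27 days.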